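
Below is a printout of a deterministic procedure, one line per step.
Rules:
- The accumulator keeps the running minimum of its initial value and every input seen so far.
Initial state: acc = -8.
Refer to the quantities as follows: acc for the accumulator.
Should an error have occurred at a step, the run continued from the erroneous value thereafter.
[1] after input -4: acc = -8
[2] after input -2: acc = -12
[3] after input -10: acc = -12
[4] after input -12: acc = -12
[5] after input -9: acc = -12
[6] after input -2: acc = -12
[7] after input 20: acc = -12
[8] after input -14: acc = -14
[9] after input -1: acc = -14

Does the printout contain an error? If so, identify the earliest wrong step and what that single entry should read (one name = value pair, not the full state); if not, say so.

step 1: acc = min(-8, -4) = -8 -> consistent with the printout
step 2: acc = min(-8, -2) = -8 -> not what was recorded
That makes step 2 the first incorrect line — acc = -8 is what it should show.

step 2, acc = -8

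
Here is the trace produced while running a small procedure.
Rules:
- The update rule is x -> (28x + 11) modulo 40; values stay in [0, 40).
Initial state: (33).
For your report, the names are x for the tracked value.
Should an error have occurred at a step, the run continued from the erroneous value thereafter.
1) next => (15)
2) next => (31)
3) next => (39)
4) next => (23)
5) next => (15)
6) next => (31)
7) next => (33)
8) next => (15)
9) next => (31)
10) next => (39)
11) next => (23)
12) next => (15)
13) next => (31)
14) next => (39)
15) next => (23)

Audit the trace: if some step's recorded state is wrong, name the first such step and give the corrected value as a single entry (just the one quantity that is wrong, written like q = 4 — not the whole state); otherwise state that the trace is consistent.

Step 1: x = (28*33 + 11) mod 40 = 15 — verified.
Step 2: x = (28*15 + 11) mod 40 = 31 — checks out.
Step 3: x = (28*31 + 11) mod 40 = 39 — same as recorded.
Step 4: x = (28*39 + 11) mod 40 = 23 — no discrepancy.
Step 5: x = (28*23 + 11) mod 40 = 15 — exactly as logged.
Step 6: x = (28*15 + 11) mod 40 = 31 — consistent with the trace.
Step 7: x = (28*31 + 11) mod 40 = 39 — a discrepancy with the trace.
So the first discrepancy is step 7, where the right value is x = 39.

step 7, x = 39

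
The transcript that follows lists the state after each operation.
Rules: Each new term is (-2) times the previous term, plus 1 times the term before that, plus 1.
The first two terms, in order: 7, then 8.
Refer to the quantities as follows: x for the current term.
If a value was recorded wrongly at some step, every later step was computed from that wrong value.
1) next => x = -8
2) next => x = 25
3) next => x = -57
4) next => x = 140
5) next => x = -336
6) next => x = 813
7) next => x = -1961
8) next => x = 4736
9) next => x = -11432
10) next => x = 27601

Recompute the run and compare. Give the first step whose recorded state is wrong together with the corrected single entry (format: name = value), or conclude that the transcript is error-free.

step 1: x = -2*(8) + (1)*(7) + (1) = -8 -> matches
step 2: x = -2*(-8) + (1)*(8) + (1) = 25 -> checks out
step 3: x = -2*(25) + (1)*(-8) + (1) = -57 -> same as recorded
step 4: x = -2*(-57) + (1)*(25) + (1) = 140 -> in agreement
step 5: x = -2*(140) + (1)*(-57) + (1) = -336 -> matches
step 6: x = -2*(-336) + (1)*(140) + (1) = 813 -> consistent with the transcript
step 7: x = -2*(813) + (1)*(-336) + (1) = -1961 -> exactly as logged
step 8: x = -2*(-1961) + (1)*(813) + (1) = 4736 -> matches
step 9: x = -2*(4736) + (1)*(-1961) + (1) = -11432 -> exactly as logged
step 10: x = -2*(-11432) + (1)*(4736) + (1) = 27601 -> no discrepancy
The whole run recomputes cleanly — no discrepancies.

no error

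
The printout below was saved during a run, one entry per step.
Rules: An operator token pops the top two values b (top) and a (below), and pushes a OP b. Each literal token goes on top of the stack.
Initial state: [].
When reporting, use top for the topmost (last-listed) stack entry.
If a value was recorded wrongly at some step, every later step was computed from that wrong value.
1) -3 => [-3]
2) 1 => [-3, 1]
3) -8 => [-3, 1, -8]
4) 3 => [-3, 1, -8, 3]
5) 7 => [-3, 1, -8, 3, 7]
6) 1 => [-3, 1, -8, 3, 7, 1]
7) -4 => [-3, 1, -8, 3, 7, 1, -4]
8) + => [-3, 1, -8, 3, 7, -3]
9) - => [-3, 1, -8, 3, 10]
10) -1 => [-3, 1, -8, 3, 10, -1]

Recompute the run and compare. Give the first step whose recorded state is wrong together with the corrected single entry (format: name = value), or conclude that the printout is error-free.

no error

Recomputing the run from the initial state:
step 1: [-3]
step 2: [-3, 1]
step 3: [-3, 1, -8]
step 4: [-3, 1, -8, 3]
step 5: [-3, 1, -8, 3, 7]
step 6: [-3, 1, -8, 3, 7, 1]
step 7: [-3, 1, -8, 3, 7, 1, -4]
step 8: [-3, 1, -8, 3, 7, -3]
step 9: [-3, 1, -8, 3, 10]
step 10: [-3, 1, -8, 3, 10, -1]
This matches the printout at every step.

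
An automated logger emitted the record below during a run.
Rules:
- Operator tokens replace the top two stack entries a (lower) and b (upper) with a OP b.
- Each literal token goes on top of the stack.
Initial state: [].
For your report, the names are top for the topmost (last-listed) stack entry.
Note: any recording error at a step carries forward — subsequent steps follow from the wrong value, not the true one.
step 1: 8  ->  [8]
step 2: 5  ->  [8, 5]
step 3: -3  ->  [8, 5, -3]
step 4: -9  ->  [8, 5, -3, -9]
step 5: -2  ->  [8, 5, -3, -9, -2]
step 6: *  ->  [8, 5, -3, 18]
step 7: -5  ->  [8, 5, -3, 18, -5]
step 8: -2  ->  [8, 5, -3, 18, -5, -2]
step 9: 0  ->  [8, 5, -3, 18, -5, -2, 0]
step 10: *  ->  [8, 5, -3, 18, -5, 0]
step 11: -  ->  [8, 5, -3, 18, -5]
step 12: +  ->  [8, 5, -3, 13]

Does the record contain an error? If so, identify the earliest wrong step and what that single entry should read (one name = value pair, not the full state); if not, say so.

no error

Recomputing the run from the initial state:
step 1: [8]
step 2: [8, 5]
step 3: [8, 5, -3]
step 4: [8, 5, -3, -9]
step 5: [8, 5, -3, -9, -2]
step 6: [8, 5, -3, 18]
step 7: [8, 5, -3, 18, -5]
step 8: [8, 5, -3, 18, -5, -2]
step 9: [8, 5, -3, 18, -5, -2, 0]
step 10: [8, 5, -3, 18, -5, 0]
step 11: [8, 5, -3, 18, -5]
step 12: [8, 5, -3, 13]
This matches the record at every step.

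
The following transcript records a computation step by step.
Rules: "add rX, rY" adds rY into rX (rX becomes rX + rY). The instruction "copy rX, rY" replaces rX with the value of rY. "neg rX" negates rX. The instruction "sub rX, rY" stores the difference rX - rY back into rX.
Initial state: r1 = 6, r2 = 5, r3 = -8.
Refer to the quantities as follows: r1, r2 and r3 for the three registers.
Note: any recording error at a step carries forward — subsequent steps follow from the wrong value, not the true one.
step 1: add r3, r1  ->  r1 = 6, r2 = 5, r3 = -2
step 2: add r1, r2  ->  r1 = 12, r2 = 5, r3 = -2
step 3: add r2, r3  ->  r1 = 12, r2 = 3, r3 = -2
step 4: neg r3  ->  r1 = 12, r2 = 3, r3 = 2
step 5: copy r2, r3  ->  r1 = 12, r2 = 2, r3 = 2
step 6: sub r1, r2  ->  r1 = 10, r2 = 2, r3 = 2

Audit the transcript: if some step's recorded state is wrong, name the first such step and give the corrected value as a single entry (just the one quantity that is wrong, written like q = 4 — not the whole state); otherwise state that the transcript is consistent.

step 2, r1 = 11

step 1: r3 = -8 + 6 = -2 -> exactly as logged
step 2: r1 = 6 + 5 = 11 -> a discrepancy with the transcript
Step 2 is the first one off; corrected, r1 = 11.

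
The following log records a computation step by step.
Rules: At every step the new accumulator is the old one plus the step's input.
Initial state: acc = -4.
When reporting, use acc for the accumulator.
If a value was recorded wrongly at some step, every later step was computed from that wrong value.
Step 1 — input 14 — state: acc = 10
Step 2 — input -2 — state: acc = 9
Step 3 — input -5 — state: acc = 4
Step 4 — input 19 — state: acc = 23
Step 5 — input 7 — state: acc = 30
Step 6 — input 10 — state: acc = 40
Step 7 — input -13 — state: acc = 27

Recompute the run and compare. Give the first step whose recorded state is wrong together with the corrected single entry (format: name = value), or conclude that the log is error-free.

Recomputing the run from the initial state:
step 1: acc = 10
step 2: acc = 8
step 3: acc = 3
step 4: acc = 22
step 5: acc = 29
step 6: acc = 39
step 7: acc = 26
The first disagreement with the log is at step 2, where the value should be acc = 8.

step 2, acc = 8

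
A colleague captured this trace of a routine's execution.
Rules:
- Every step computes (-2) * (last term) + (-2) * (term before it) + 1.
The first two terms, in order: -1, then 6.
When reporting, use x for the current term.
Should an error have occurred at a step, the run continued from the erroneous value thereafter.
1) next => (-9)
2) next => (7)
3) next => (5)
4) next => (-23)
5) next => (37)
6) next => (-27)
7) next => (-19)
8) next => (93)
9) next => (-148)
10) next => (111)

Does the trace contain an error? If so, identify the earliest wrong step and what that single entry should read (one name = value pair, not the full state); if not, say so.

step 9, x = -147

step 1: x = -2*(6) + (-2)*(-1) + (1) = -9 -> exactly as logged
step 2: x = -2*(-9) + (-2)*(6) + (1) = 7 -> verified
step 3: x = -2*(7) + (-2)*(-9) + (1) = 5 -> exactly as logged
step 4: x = -2*(5) + (-2)*(7) + (1) = -23 -> agrees with the trace
step 5: x = -2*(-23) + (-2)*(5) + (1) = 37 -> consistent with the trace
step 6: x = -2*(37) + (-2)*(-23) + (1) = -27 -> checks out
step 7: x = -2*(-27) + (-2)*(37) + (1) = -19 -> no discrepancy
step 8: x = -2*(-19) + (-2)*(-27) + (1) = 93 -> exactly as logged
step 9: x = -2*(93) + (-2)*(-19) + (1) = -147 -> not what was recorded
That makes step 9 the first incorrect line — x = -147 is what it should show.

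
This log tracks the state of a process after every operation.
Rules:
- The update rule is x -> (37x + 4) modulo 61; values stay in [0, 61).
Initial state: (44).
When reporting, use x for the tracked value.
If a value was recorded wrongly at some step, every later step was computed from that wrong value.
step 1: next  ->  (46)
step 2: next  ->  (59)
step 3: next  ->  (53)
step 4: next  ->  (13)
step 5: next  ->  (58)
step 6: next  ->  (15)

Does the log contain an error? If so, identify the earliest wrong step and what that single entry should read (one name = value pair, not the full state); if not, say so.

step 3, x = 52

Step 1: x = (37*44 + 4) mod 61 = 46 — verified.
Step 2: x = (37*46 + 4) mod 61 = 59 — matches.
Step 3: x = (37*59 + 4) mod 61 = 52 — the entry is off here.
The audit stops at step 3: the recorded entry is wrong and should be x = 52.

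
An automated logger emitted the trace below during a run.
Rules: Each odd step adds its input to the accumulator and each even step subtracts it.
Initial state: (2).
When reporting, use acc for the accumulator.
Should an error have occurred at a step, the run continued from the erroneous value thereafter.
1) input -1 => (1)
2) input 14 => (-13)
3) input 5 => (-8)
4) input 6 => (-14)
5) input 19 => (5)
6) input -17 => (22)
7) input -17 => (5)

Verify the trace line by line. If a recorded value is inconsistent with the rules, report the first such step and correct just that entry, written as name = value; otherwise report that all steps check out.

no error

Recomputing the run from the initial state:
step 1: acc = 1
step 2: acc = -13
step 3: acc = -8
step 4: acc = -14
step 5: acc = 5
step 6: acc = 22
step 7: acc = 5
This matches the trace at every step.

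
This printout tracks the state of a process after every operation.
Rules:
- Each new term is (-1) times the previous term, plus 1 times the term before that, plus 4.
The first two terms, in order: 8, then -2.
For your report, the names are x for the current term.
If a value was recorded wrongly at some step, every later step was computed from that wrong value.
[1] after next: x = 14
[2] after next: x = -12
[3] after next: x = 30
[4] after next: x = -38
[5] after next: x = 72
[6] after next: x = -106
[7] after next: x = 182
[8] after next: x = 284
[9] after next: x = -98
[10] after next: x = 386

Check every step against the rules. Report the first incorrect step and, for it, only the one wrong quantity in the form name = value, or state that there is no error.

step 8, x = -284

Step 1: x = -1*(-2) + (1)*(8) + (4) = 14 — matches.
Step 2: x = -1*(14) + (1)*(-2) + (4) = -12 — matches.
Step 3: x = -1*(-12) + (1)*(14) + (4) = 30 — confirmed correct.
Step 4: x = -1*(30) + (1)*(-12) + (4) = -38 — no discrepancy.
Step 5: x = -1*(-38) + (1)*(30) + (4) = 72 — confirmed correct.
Step 6: x = -1*(72) + (1)*(-38) + (4) = -106 — matches.
Step 7: x = -1*(-106) + (1)*(72) + (4) = 182 — consistent with the printout.
Step 8: x = -1*(182) + (1)*(-106) + (4) = -284 — the printout disagrees here.
First deviation found at step 8; the corrected entry is x = -284.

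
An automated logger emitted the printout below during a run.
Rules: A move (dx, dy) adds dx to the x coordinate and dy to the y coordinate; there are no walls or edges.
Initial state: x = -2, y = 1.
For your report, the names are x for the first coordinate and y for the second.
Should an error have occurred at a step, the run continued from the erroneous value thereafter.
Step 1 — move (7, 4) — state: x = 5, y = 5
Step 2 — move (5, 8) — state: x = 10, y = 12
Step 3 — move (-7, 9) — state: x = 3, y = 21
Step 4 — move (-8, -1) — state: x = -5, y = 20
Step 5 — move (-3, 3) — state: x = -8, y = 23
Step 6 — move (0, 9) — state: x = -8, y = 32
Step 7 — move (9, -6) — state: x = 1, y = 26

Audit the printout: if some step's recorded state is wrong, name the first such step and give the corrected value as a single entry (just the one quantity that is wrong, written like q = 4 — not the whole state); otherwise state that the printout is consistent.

step 2, y = 13

1. x = -2 + (7) = 5, y = 1 + (4) = 5 (no discrepancy)
2. x = 5 + (5) = 10, y = 5 + (8) = 13 (first mismatch against the printout)
First deviation found at step 2; the corrected entry is y = 13.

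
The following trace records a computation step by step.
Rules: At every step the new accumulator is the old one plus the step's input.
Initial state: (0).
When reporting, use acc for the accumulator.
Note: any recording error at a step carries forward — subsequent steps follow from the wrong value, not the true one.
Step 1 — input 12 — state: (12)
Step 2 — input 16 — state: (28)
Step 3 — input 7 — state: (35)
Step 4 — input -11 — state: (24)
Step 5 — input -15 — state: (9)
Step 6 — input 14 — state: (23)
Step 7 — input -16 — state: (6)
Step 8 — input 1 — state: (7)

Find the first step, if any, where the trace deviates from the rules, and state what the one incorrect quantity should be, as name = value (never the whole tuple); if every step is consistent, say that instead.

step 7, acc = 7

1. acc = 0 + 12 = 12 (confirmed correct)
2. acc = 12 + 16 = 28 (checks out)
3. acc = 28 + 7 = 35 (matches)
4. acc = 35 + -11 = 24 (matches)
5. acc = 24 + -15 = 9 (exactly as logged)
6. acc = 9 + 14 = 23 (no discrepancy)
7. acc = 23 + -16 = 7 (first mismatch against the trace)
Step 7 is the first one off; corrected, acc = 7.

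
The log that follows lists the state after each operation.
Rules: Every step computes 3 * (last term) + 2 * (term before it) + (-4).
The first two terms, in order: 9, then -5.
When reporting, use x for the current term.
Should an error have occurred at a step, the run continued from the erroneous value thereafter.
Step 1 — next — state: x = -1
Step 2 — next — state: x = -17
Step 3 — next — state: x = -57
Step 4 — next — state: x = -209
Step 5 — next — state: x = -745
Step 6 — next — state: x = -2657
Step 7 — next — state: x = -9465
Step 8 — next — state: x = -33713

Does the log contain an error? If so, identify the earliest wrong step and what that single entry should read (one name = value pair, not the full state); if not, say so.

1. x = 3*(-5) + (2)*(9) + (-4) = -1 (verified)
2. x = 3*(-1) + (2)*(-5) + (-4) = -17 (in agreement)
3. x = 3*(-17) + (2)*(-1) + (-4) = -57 (confirmed correct)
4. x = 3*(-57) + (2)*(-17) + (-4) = -209 (checks out)
5. x = 3*(-209) + (2)*(-57) + (-4) = -745 (checks out)
6. x = 3*(-745) + (2)*(-209) + (-4) = -2657 (same as recorded)
7. x = 3*(-2657) + (2)*(-745) + (-4) = -9465 (agrees with the log)
8. x = 3*(-9465) + (2)*(-2657) + (-4) = -33713 (matches)
The recomputation confirms every line.

no error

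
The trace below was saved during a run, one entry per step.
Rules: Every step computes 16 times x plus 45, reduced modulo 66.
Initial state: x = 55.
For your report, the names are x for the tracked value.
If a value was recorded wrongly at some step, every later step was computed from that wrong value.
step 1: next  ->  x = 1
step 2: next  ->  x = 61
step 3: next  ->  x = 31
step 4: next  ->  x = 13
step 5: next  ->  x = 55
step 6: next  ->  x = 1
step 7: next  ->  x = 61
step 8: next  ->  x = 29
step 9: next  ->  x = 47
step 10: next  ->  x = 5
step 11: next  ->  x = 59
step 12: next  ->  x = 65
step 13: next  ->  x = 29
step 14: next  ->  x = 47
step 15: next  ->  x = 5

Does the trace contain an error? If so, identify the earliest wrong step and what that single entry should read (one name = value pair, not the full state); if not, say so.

step 8, x = 31

Recomputing the run from the initial state:
step 1: x = 1
step 2: x = 61
step 3: x = 31
step 4: x = 13
step 5: x = 55
step 6: x = 1
step 7: x = 61
step 8: x = 31
step 9: x = 13
step 10: x = 55
step 11: x = 1
step 12: x = 61
step 13: x = 31
step 14: x = 13
step 15: x = 55
The first disagreement with the trace is at step 8, where the value should be x = 31.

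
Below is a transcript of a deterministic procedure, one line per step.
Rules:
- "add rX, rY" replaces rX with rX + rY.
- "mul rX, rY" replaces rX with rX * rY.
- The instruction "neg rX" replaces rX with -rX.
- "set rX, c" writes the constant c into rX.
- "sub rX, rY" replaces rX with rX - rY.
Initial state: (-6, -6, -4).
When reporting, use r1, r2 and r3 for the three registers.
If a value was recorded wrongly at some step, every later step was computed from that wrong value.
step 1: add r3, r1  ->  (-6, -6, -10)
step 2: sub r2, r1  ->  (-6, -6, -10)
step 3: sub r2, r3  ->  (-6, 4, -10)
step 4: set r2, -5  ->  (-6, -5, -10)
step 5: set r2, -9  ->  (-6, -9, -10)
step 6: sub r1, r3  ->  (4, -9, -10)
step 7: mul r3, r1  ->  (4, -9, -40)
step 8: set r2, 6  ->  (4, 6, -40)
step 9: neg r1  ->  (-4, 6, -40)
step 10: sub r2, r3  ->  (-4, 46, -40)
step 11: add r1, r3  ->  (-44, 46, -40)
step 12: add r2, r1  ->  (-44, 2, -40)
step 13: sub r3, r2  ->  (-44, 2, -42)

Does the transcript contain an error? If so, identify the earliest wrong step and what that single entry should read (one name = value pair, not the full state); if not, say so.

1. r3 = -4 + -6 = -10 (in agreement)
2. r2 = -6 - -6 = 0 (this is not what the transcript shows)
Step 2 is the first one off; corrected, r2 = 0.

step 2, r2 = 0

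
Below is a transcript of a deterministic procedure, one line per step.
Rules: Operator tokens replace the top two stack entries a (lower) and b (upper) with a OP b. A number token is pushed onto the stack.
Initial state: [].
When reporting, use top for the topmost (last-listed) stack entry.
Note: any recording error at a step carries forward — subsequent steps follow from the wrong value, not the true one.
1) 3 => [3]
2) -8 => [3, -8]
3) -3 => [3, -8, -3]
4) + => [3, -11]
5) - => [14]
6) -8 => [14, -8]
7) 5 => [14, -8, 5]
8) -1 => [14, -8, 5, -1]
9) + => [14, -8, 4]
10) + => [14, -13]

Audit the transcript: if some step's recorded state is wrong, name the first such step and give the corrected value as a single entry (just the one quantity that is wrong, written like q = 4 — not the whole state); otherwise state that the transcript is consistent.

Recomputing the run from the initial state:
step 1: [3]
step 2: [3, -8]
step 3: [3, -8, -3]
step 4: [3, -11]
step 5: [14]
step 6: [14, -8]
step 7: [14, -8, 5]
step 8: [14, -8, 5, -1]
step 9: [14, -8, 4]
step 10: [14, -4]
The first disagreement with the transcript is at step 10, where the value should be top = -4.

step 10, top = -4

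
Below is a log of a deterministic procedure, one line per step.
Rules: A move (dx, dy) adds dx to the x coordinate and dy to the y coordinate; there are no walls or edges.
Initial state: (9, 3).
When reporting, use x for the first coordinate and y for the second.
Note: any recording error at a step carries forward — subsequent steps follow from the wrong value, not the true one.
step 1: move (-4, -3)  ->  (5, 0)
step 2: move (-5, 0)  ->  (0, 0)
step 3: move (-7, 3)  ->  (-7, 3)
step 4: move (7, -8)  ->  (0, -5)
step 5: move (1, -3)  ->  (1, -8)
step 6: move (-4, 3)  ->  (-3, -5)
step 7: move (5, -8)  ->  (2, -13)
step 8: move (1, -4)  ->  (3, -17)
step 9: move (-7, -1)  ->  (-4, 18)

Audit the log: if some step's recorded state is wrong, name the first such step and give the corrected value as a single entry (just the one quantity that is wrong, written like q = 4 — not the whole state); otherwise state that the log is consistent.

step 9, y = -18

Recomputing the run from the initial state:
step 1: x = 5, y = 0
step 2: x = 0, y = 0
step 3: x = -7, y = 3
step 4: x = 0, y = -5
step 5: x = 1, y = -8
step 6: x = -3, y = -5
step 7: x = 2, y = -13
step 8: x = 3, y = -17
step 9: x = -4, y = -18
The first disagreement with the log is at step 9, where the value should be y = -18.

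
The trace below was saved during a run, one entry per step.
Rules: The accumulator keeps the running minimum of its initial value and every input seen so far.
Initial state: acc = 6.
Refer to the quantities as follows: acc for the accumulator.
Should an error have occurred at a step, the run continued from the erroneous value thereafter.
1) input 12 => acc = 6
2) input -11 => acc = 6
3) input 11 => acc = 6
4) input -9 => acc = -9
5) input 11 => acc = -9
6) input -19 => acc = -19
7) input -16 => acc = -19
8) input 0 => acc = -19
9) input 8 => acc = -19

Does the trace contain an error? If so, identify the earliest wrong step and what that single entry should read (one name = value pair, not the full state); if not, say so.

Step 1: acc = min(6, 12) = 6 — matches.
Step 2: acc = min(6, -11) = -11 — the entry is off here.
First deviation found at step 2; the corrected entry is acc = -11.

step 2, acc = -11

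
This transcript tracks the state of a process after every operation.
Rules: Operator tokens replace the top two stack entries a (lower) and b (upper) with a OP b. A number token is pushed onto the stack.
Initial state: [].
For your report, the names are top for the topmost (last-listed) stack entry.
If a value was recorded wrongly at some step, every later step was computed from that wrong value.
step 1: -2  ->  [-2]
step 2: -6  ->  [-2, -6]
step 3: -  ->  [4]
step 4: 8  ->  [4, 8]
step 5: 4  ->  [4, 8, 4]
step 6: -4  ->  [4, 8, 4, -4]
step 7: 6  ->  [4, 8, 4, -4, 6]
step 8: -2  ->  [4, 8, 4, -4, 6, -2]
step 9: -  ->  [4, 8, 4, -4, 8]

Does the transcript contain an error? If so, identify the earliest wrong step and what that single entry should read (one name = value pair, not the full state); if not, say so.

no error

step 1: push -2: top = -2 -> same as recorded
step 2: push -6: top = -6 -> same as recorded
step 3: -2 - -6 = 4 -> same as recorded
step 4: push 8: top = 8 -> exactly as logged
step 5: push 4: top = 4 -> exactly as logged
step 6: push -4: top = -4 -> confirmed correct
step 7: push 6: top = 6 -> verified
step 8: push -2: top = -2 -> in agreement
step 9: 6 - -2 = 8 -> confirmed correct
Each recorded entry agrees with the recomputation.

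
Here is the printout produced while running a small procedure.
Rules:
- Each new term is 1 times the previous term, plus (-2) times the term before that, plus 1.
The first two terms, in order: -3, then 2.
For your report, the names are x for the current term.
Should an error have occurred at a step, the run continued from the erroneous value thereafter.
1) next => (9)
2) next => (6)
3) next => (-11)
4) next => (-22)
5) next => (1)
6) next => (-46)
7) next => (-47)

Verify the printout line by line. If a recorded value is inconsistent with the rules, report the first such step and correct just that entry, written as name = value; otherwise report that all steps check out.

Recomputing the run from the initial state:
step 1: x = 9
step 2: x = 6
step 3: x = -11
step 4: x = -22
step 5: x = 1
step 6: x = 46
step 7: x = 45
The first disagreement with the printout is at step 6, where the value should be x = 46.

step 6, x = 46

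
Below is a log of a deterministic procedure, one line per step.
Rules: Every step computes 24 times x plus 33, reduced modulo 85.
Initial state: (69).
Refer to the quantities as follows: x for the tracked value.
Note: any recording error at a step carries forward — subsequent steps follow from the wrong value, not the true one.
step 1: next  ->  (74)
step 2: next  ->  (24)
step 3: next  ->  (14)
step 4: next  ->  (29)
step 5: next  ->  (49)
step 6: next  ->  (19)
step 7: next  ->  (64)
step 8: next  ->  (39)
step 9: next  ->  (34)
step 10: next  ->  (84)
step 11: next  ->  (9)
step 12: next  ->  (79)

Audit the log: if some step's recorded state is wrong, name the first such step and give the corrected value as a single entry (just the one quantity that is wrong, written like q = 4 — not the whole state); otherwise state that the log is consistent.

Recomputing the run from the initial state:
step 1: x = 74
step 2: x = 24
step 3: x = 14
step 4: x = 29
step 5: x = 49
step 6: x = 19
step 7: x = 64
step 8: x = 39
step 9: x = 34
step 10: x = 84
step 11: x = 9
step 12: x = 79
This matches the log at every step.

no error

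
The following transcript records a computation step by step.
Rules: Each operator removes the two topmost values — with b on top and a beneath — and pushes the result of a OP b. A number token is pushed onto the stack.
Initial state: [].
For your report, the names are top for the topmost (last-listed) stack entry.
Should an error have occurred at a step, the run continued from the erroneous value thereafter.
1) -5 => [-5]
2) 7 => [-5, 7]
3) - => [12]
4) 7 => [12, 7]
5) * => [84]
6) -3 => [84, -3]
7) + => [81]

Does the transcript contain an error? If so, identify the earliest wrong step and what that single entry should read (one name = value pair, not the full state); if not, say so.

Step 1: push -5: top = -5 — consistent with the transcript.
Step 2: push 7: top = 7 — confirmed correct.
Step 3: -5 - 7 = -12 — not what was recorded.
First deviation found at step 3; the corrected entry is top = -12.

step 3, top = -12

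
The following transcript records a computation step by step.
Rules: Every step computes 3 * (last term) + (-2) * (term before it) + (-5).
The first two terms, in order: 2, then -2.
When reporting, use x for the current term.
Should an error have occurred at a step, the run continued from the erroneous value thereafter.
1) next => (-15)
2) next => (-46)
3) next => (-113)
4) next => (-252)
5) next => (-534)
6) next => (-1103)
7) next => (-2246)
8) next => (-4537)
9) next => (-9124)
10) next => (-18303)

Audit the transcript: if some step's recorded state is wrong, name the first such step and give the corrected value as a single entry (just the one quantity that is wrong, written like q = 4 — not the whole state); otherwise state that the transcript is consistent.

step 5, x = -535

step 1: x = 3*(-2) + (-2)*(2) + (-5) = -15 -> same as recorded
step 2: x = 3*(-15) + (-2)*(-2) + (-5) = -46 -> agrees with the transcript
step 3: x = 3*(-46) + (-2)*(-15) + (-5) = -113 -> in agreement
step 4: x = 3*(-113) + (-2)*(-46) + (-5) = -252 -> checks out
step 5: x = 3*(-252) + (-2)*(-113) + (-5) = -535 -> the recorded entry deviates here
The earliest wrong entry is at step 5: it should read x = -535.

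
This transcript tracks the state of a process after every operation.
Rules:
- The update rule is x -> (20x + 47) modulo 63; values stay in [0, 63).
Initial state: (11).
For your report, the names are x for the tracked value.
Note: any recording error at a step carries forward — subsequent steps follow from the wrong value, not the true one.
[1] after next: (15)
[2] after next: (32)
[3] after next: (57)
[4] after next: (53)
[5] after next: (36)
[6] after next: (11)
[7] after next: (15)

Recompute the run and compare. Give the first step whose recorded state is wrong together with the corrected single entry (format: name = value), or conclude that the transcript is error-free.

no error

1. x = (20*11 + 47) mod 63 = 15 (agrees with the transcript)
2. x = (20*15 + 47) mod 63 = 32 (no discrepancy)
3. x = (20*32 + 47) mod 63 = 57 (verified)
4. x = (20*57 + 47) mod 63 = 53 (in agreement)
5. x = (20*53 + 47) mod 63 = 36 (confirmed correct)
6. x = (20*36 + 47) mod 63 = 11 (consistent with the transcript)
7. x = (20*11 + 47) mod 63 = 15 (agrees with the transcript)
No step deviates from the rules.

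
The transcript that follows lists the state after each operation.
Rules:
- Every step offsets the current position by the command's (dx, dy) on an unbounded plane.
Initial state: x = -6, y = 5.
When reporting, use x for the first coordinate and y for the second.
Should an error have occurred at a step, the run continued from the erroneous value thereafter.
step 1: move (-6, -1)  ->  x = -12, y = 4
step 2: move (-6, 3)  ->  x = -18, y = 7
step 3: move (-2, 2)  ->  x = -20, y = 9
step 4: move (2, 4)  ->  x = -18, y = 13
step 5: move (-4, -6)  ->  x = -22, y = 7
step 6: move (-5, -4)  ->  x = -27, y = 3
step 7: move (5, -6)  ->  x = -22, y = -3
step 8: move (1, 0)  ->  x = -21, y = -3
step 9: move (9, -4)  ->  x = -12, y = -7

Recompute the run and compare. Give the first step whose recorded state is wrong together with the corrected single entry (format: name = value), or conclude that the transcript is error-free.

Step 1: x = -6 + (-6) = -12, y = 5 + (-1) = 4 — agrees with the transcript.
Step 2: x = -12 + (-6) = -18, y = 4 + (3) = 7 — no discrepancy.
Step 3: x = -18 + (-2) = -20, y = 7 + (2) = 9 — exactly as logged.
Step 4: x = -20 + (2) = -18, y = 9 + (4) = 13 — same as recorded.
Step 5: x = -18 + (-4) = -22, y = 13 + (-6) = 7 — consistent with the transcript.
Step 6: x = -22 + (-5) = -27, y = 7 + (-4) = 3 — in agreement.
Step 7: x = -27 + (5) = -22, y = 3 + (-6) = -3 — exactly as logged.
Step 8: x = -22 + (1) = -21, y = -3 + (0) = -3 — no discrepancy.
Step 9: x = -21 + (9) = -12, y = -3 + (-4) = -7 — matches.
All steps check out; nothing to correct.

no error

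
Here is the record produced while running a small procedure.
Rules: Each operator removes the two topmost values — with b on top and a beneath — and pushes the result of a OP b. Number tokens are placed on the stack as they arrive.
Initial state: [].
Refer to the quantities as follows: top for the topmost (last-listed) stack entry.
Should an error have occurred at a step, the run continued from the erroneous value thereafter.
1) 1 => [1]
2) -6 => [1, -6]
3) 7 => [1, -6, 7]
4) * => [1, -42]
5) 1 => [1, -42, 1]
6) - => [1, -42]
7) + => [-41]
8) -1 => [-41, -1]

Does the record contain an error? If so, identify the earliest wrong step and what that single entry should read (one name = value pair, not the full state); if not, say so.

step 6, top = -43

Recomputing the run from the initial state:
step 1: [1]
step 2: [1, -6]
step 3: [1, -6, 7]
step 4: [1, -42]
step 5: [1, -42, 1]
step 6: [1, -43]
step 7: [-42]
step 8: [-42, -1]
The first disagreement with the record is at step 6, where the value should be top = -43.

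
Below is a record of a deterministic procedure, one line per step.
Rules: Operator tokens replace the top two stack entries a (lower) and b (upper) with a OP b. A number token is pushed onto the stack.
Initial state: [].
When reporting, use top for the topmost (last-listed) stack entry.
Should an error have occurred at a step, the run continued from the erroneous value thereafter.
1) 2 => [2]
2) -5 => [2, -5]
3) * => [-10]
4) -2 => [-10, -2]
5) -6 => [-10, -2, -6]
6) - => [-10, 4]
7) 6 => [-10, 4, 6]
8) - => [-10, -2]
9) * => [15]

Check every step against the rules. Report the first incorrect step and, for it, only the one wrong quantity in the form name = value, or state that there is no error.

step 9, top = 20

1. push 2: top = 2 (same as recorded)
2. push -5: top = -5 (same as recorded)
3. 2 * -5 = -10 (verified)
4. push -2: top = -2 (exactly as logged)
5. push -6: top = -6 (verified)
6. -2 - -6 = 4 (same as recorded)
7. push 6: top = 6 (in agreement)
8. 4 - 6 = -2 (consistent with the record)
9. -10 * -2 = 20 (the record disagrees here)
The audit stops at step 9: the recorded entry is wrong and should be top = 20.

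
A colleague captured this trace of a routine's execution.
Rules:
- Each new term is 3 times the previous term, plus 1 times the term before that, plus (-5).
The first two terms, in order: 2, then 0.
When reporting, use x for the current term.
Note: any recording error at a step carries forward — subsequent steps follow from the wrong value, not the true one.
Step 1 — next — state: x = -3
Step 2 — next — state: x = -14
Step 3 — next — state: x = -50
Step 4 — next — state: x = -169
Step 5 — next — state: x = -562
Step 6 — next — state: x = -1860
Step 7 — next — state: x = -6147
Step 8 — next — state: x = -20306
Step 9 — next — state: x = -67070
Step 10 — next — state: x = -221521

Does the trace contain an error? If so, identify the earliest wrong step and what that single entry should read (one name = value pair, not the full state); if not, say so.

no error

Recomputing the run from the initial state:
step 1: x = -3
step 2: x = -14
step 3: x = -50
step 4: x = -169
step 5: x = -562
step 6: x = -1860
step 7: x = -6147
step 8: x = -20306
step 9: x = -67070
step 10: x = -221521
This matches the trace at every step.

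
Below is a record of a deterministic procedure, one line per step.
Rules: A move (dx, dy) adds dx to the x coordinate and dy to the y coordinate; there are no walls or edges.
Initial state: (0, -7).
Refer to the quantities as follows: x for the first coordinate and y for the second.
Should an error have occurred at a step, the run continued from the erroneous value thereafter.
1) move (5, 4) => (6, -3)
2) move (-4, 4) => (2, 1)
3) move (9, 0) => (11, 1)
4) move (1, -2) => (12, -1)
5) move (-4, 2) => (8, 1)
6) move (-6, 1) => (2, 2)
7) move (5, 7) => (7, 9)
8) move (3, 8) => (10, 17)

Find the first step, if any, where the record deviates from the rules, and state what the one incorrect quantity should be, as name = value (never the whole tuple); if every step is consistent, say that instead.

Recomputing the run from the initial state:
step 1: x = 5, y = -3
step 2: x = 1, y = 1
step 3: x = 10, y = 1
step 4: x = 11, y = -1
step 5: x = 7, y = 1
step 6: x = 1, y = 2
step 7: x = 6, y = 9
step 8: x = 9, y = 17
The first disagreement with the record is at step 1, where the value should be x = 5.

step 1, x = 5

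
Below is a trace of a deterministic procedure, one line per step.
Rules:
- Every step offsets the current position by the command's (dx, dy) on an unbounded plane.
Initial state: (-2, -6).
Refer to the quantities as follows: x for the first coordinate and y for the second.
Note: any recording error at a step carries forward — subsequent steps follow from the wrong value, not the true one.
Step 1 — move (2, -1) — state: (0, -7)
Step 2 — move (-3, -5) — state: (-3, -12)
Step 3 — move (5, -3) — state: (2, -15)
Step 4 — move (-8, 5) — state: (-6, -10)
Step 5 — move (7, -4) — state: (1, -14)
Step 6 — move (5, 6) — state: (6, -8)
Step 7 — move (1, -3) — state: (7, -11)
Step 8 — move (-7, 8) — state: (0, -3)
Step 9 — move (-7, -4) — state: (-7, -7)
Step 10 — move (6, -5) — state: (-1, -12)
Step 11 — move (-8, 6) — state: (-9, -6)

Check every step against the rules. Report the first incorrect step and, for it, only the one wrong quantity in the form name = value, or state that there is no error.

no error

Recomputing the run from the initial state:
step 1: x = 0, y = -7
step 2: x = -3, y = -12
step 3: x = 2, y = -15
step 4: x = -6, y = -10
step 5: x = 1, y = -14
step 6: x = 6, y = -8
step 7: x = 7, y = -11
step 8: x = 0, y = -3
step 9: x = -7, y = -7
step 10: x = -1, y = -12
step 11: x = -9, y = -6
This matches the trace at every step.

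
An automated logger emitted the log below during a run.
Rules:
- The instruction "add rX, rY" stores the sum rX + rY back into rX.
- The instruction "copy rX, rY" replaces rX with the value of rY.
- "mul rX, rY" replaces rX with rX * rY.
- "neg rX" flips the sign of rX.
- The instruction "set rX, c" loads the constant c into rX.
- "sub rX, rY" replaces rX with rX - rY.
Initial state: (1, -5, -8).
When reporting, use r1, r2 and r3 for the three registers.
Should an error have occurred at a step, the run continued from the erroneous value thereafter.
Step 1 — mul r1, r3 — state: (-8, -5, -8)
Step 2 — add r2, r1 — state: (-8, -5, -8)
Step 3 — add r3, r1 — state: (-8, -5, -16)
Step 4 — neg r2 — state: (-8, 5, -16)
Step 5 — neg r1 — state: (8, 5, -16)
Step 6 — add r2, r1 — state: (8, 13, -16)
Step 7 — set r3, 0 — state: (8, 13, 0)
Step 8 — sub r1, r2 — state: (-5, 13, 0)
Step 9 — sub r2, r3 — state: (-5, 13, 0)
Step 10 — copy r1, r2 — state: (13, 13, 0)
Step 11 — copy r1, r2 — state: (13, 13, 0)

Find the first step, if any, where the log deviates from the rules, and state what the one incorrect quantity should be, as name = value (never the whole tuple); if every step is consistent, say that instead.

step 2, r2 = -13

Recomputing the run from the initial state:
step 1: r1 = -8, r2 = -5, r3 = -8
step 2: r1 = -8, r2 = -13, r3 = -8
step 3: r1 = -8, r2 = -13, r3 = -16
step 4: r1 = -8, r2 = 13, r3 = -16
step 5: r1 = 8, r2 = 13, r3 = -16
step 6: r1 = 8, r2 = 21, r3 = -16
step 7: r1 = 8, r2 = 21, r3 = 0
step 8: r1 = -13, r2 = 21, r3 = 0
step 9: r1 = -13, r2 = 21, r3 = 0
step 10: r1 = 21, r2 = 21, r3 = 0
step 11: r1 = 21, r2 = 21, r3 = 0
The first disagreement with the log is at step 2, where the value should be r2 = -13.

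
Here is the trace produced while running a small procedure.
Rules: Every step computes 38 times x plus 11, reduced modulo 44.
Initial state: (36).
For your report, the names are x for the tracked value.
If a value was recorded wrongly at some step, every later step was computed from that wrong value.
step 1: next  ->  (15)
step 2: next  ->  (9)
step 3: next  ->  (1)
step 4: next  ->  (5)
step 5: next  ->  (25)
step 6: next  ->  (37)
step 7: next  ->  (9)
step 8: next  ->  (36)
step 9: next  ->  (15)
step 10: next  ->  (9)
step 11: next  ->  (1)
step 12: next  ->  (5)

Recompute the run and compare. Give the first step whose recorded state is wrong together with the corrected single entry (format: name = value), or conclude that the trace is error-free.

1. x = (38*36 + 11) mod 44 = 15 (consistent with the trace)
2. x = (38*15 + 11) mod 44 = 9 (matches)
3. x = (38*9 + 11) mod 44 = 1 (exactly as logged)
4. x = (38*1 + 11) mod 44 = 5 (checks out)
5. x = (38*5 + 11) mod 44 = 25 (checks out)
6. x = (38*25 + 11) mod 44 = 37 (confirmed correct)
7. x = (38*37 + 11) mod 44 = 9 (no discrepancy)
8. x = (38*9 + 11) mod 44 = 1 (this is not what the trace shows)
Step 8 is the first one off; corrected, x = 1.

step 8, x = 1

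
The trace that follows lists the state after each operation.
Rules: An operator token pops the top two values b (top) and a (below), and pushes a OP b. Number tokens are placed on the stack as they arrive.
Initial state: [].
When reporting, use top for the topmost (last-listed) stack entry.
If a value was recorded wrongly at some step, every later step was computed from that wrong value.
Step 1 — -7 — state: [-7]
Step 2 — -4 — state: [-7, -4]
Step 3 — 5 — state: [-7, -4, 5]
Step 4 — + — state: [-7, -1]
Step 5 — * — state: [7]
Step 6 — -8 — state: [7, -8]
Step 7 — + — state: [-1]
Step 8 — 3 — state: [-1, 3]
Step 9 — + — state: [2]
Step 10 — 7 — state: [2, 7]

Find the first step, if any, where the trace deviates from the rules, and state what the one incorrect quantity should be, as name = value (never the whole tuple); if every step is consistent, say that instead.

step 4, top = 1

Recomputing the run from the initial state:
step 1: [-7]
step 2: [-7, -4]
step 3: [-7, -4, 5]
step 4: [-7, 1]
step 5: [-7]
step 6: [-7, -8]
step 7: [-15]
step 8: [-15, 3]
step 9: [-12]
step 10: [-12, 7]
The first disagreement with the trace is at step 4, where the value should be top = 1.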